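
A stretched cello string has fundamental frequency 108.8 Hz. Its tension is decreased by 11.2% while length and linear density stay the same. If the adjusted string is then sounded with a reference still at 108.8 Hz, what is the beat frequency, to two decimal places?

For a string, f ∝ √T, so the new frequency is 108.8·√0.888 = 102.5263 Hz.
f_beat = |102.5263 − 108.8| = 6.27 Hz.

6.27 Hz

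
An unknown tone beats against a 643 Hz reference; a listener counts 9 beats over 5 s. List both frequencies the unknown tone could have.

641.2 Hz or 644.8 Hz

Beat frequency = 9/5 = 1.8 Hz.
|f − 643| = 1.8, so f = 643 ± 1.8.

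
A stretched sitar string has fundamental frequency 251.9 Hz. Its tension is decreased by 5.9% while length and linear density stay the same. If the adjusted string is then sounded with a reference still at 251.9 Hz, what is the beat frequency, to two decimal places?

7.54 Hz

For a string, f ∝ √T, so the new frequency is 251.9·√0.941 = 244.3560 Hz.
f_beat = |244.3560 − 251.9| = 7.54 Hz.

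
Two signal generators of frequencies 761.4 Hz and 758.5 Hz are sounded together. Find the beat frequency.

Beats arise from superposition of two nearby frequencies; the beat rate is |f₁ − f₂|.
|761.4 − 758.5| = 2.9 Hz.

2.9 Hz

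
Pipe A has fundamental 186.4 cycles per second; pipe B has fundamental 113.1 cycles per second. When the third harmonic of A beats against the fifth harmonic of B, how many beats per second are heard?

Third harmonic of the first: 3·186.4 = 559.2 Hz.
Fifth harmonic of the second: 5·113.1 = 565.5 Hz.
f_beat = |559.2 − 565.5| = 6.3 Hz.

6.3 Hz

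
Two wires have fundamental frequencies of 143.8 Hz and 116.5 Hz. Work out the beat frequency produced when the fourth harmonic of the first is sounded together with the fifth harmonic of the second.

7.3 Hz

Fourth harmonic of the first: 4·143.8 = 575.2 Hz.
Fifth harmonic of the second: 5·116.5 = 582.5 Hz.
f_beat = |575.2 − 582.5| = 7.3 Hz.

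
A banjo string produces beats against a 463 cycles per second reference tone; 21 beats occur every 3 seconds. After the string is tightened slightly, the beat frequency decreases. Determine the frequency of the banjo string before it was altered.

Beat frequency = 21/3 = 7 Hz.
|f − 463| = 7, so the banjo string was at either 456 Hz or 470 Hz.
Increasing tension raises a string's frequency; the adjustment raises the banjo string's frequency.
The beat rate fell, so the adjustment moved the banjo string toward 463 Hz — it must have started below the reference.

456 Hz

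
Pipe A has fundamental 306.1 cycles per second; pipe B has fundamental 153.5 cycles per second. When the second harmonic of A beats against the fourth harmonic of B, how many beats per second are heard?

1.8 Hz

Second harmonic of the first: 2·306.1 = 612.2 Hz.
Fourth harmonic of the second: 4·153.5 = 614.0 Hz.
f_beat = |612.2 − 614.0| = 1.8 Hz.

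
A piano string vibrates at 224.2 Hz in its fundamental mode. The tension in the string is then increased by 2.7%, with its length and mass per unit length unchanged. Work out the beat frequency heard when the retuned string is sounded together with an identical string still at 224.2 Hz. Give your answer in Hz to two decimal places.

3.01 Hz

For a string, f ∝ √T, so the new frequency is 224.2·√1.027 = 227.2065 Hz.
f_beat = |227.2065 − 224.2| = 3.01 Hz.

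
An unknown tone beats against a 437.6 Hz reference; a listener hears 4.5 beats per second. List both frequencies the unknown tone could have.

|f − 437.6| = 4.5, so f = 437.6 ± 4.5.

433.1 Hz or 442.1 Hz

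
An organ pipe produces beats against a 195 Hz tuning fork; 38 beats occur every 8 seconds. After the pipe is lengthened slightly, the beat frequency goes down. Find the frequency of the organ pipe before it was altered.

Beat frequency = 38/8 = 4.75 Hz.
|f − 195| = 4.75, so the organ pipe was at either 190.25 Hz or 199.75 Hz.
A longer pipe has a lower fundamental; the adjustment lowers the organ pipe's frequency.
The beat rate fell, so the adjustment moved the organ pipe toward 195 Hz — it must have started above the reference.

199.75 Hz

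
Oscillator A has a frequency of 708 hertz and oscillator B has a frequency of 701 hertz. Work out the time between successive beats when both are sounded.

f_beat = |708 − 701| = 7 Hz.
Beat period T = 1 / f_beat = 1 / 7 s.

0.143 s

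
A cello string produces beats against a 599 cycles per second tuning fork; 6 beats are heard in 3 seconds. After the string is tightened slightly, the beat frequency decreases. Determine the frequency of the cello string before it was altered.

Beat frequency = 6/3 = 2 Hz.
|f − 599| = 2, so the cello string was at either 597 Hz or 601 Hz.
Increasing tension raises a string's frequency; the adjustment raises the cello string's frequency.
The beat rate fell, so the adjustment moved the cello string toward 599 Hz — it must have started below the reference.

597 Hz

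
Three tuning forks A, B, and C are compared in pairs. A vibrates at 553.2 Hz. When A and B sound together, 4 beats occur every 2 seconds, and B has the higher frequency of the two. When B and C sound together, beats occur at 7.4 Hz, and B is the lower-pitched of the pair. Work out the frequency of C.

A–B: Beat frequency = 4/2 = 2 Hz.
B is above A, so f_B = 553.2 + 2 = 555.2 Hz.
C is above B, so f_C = 555.2 + 7.4 = 562.6 Hz.

562.6 Hz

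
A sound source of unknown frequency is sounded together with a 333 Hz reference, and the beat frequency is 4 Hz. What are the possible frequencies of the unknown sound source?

|f − 333| = 4, so f = 333 ± 4.

329 Hz or 337 Hz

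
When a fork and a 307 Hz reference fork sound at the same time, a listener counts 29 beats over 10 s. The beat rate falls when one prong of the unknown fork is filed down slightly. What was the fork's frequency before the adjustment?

304.1 Hz

Beat frequency = 29/10 = 2.9 Hz.
|f − 307| = 2.9, so the fork was at either 304.1 Hz or 309.9 Hz.
Filing a prong removes mass and raises the fork's frequency; the adjustment raises the fork's frequency.
The beat rate fell, so the adjustment moved the fork toward 307 Hz — it must have started below the reference.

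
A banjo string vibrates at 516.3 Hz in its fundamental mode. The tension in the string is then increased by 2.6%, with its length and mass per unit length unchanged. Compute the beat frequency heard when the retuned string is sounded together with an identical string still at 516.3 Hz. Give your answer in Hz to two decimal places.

6.67 Hz

For a string, f ∝ √T, so the new frequency is 516.3·√1.026 = 522.9688 Hz.
f_beat = |522.9688 − 516.3| = 6.67 Hz.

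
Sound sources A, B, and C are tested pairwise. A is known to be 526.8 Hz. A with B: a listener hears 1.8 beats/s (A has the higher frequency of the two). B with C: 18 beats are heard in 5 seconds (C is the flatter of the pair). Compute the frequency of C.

521.4 Hz

B is below A, so f_B = 526.8 − 1.8 = 525 Hz.
B–C: Beat frequency = 18/5 = 3.6 Hz.
C is below B, so f_C = 525 − 3.6 = 521.4 Hz.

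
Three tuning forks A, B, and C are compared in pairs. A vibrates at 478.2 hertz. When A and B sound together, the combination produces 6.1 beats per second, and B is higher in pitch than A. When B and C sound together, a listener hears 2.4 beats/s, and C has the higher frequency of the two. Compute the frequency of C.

B is above A, so f_B = 478.2 + 6.1 = 484.3 Hz.
C is above B, so f_C = 484.3 + 2.4 = 486.7 Hz.

486.7 Hz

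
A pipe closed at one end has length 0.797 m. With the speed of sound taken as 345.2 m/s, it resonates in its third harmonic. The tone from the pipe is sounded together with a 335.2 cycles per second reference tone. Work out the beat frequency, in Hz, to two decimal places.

10.36 Hz

Closed pipe (odd harmonics): f_n = n·v/(4L) = 3·345.2/(4·0.797) = 324.8432 Hz.
f_beat = |324.8432 − 335.2| = 10.36 Hz.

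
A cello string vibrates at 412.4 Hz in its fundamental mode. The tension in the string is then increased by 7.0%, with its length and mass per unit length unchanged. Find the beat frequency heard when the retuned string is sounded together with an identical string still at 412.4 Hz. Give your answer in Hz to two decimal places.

For a string, f ∝ √T, so the new frequency is 412.4·√1.070 = 426.5899 Hz.
f_beat = |426.5899 − 412.4| = 14.19 Hz.

14.19 Hz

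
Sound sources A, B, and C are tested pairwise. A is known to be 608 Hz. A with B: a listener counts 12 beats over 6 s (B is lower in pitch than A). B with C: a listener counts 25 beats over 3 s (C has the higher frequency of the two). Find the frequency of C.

A–B: Beat frequency = 12/6 = 2 Hz.
B is below A, so f_B = 608 − 2 = 606 Hz.
B–C: Beat frequency = 25/3 = 8.3333 Hz.
C is above B, so f_C = 606 + 8.3333 = 614.3333 Hz.

614.3333 Hz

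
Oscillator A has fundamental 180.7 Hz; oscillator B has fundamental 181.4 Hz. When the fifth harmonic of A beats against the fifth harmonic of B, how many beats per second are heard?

Fifth harmonic of the first: 5·180.7 = 903.5 Hz.
Fifth harmonic of the second: 5·181.4 = 907.0 Hz.
f_beat = |903.5 − 907.0| = 3.5 Hz.

3.5 Hz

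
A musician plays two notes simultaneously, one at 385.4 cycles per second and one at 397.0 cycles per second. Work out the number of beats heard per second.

The beat frequency equals the magnitude of the frequency difference.
|385.4 − 397.0| = 11.6 Hz.

11.6 Hz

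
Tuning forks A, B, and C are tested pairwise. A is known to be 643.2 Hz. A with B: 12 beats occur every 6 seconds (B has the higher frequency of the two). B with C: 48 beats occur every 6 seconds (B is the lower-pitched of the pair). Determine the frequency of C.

A–B: Beat frequency = 12/6 = 2 Hz.
B is above A, so f_B = 643.2 + 2 = 645.2 Hz.
B–C: Beat frequency = 48/6 = 8 Hz.
C is above B, so f_C = 645.2 + 8 = 653.2 Hz.

653.2 Hz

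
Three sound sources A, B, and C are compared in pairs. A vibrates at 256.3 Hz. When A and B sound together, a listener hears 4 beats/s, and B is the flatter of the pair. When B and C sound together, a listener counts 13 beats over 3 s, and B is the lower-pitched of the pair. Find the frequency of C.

256.6333 Hz

B is below A, so f_B = 256.3 − 4 = 252.3 Hz.
B–C: Beat frequency = 13/3 = 4.3333 Hz.
C is above B, so f_C = 252.3 + 4.3333 = 256.6333 Hz.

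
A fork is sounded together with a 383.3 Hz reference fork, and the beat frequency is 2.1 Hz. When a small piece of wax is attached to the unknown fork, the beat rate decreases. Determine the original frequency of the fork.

|f − 383.3| = 2.1, so the fork was at either 381.2 Hz or 385.4 Hz.
Loading a fork with wax lowers its frequency; the adjustment lowers the fork's frequency.
The beat rate fell, so the adjustment moved the fork toward 383.3 Hz — it must have started above the reference.

385.4 Hz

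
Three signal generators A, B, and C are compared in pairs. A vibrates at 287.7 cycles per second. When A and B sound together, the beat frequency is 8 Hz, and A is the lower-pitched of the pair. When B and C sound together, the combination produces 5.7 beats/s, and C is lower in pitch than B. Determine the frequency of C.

290 Hz

B is above A, so f_B = 287.7 + 8 = 295.7 Hz.
C is below B, so f_C = 295.7 − 5.7 = 290 Hz.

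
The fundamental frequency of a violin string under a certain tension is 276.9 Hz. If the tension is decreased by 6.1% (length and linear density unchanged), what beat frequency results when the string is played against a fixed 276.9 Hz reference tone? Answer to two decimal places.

8.58 Hz

For a string, f ∝ √T, so the new frequency is 276.9·√0.939 = 268.3217 Hz.
f_beat = |268.3217 − 276.9| = 8.58 Hz.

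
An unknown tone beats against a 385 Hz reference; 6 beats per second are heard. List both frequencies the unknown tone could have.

379 Hz or 391 Hz

|f − 385| = 6, so f = 385 ± 6.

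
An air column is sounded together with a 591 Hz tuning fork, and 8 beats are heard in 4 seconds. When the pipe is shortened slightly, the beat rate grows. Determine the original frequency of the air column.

Beat frequency = 8/4 = 2 Hz.
|f − 591| = 2, so the air column was at either 589 Hz or 593 Hz.
A shorter pipe has a higher fundamental; the adjustment raises the air column's frequency.
The beat rate rose, so the adjustment moved the air column further from 591 Hz — it was already above the reference.

593 Hz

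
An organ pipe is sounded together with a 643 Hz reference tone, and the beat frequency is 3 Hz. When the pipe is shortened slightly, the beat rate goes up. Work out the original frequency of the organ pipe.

|f − 643| = 3, so the organ pipe was at either 640 Hz or 646 Hz.
A shorter pipe has a higher fundamental; the adjustment raises the organ pipe's frequency.
The beat rate rose, so the adjustment moved the organ pipe further from 643 Hz — it was already above the reference.

646 Hz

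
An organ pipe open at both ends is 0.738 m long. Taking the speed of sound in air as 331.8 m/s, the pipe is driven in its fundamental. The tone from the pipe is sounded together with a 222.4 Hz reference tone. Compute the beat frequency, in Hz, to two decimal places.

2.40 Hz

Open pipe: f_n = n·v/(2L) = 1·331.8/(2·0.738) = 224.7967 Hz.
f_beat = |224.7967 − 222.4| = 2.40 Hz.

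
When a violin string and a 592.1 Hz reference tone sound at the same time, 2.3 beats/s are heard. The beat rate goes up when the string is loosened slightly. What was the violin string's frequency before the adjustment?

|f − 592.1| = 2.3, so the violin string was at either 589.8 Hz or 594.4 Hz.
Reducing tension lowers a string's frequency; the adjustment lowers the violin string's frequency.
The beat rate rose, so the adjustment moved the violin string further from 592.1 Hz — it was already below the reference.

589.8 Hz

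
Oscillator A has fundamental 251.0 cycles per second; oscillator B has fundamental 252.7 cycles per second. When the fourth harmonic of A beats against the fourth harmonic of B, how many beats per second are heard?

6.8 Hz

Fourth harmonic of the first: 4·251.0 = 1004.0 Hz.
Fourth harmonic of the second: 4·252.7 = 1010.8 Hz.
f_beat = |1004.0 − 1010.8| = 6.8 Hz.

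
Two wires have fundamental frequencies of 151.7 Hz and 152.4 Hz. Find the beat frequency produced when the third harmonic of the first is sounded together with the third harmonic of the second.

Third harmonic of the first: 3·151.7 = 455.1 Hz.
Third harmonic of the second: 3·152.4 = 457.2 Hz.
f_beat = |455.1 − 457.2| = 2.1 Hz.

2.1 Hz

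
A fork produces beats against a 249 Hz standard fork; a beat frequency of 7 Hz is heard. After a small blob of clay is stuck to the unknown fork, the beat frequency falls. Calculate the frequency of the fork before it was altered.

256 Hz

|f − 249| = 7, so the fork was at either 242 Hz or 256 Hz.
Adding mass to a fork lowers its frequency; the adjustment lowers the fork's frequency.
The beat rate fell, so the adjustment moved the fork toward 249 Hz — it must have started above the reference.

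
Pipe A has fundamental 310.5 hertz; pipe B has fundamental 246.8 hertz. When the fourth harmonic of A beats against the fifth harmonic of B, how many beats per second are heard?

8.0 Hz

Fourth harmonic of the first: 4·310.5 = 1242.0 Hz.
Fifth harmonic of the second: 5·246.8 = 1234.0 Hz.
f_beat = |1242.0 − 1234.0| = 8.0 Hz.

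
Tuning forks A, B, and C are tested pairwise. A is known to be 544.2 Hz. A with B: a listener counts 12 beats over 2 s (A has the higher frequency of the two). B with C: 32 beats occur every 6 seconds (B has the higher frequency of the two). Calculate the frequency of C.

A–B: Beat frequency = 12/2 = 6 Hz.
B is below A, so f_B = 544.2 − 6 = 538.2 Hz.
B–C: Beat frequency = 32/6 = 5.3333 Hz.
C is below B, so f_C = 538.2 − 5.3333 = 532.8667 Hz.

532.8667 Hz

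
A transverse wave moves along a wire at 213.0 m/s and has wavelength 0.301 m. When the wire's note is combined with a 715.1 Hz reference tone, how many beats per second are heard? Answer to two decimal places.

7.46 Hz

Source frequency f = v/λ = 213.0/0.301 = 707.6412 Hz.
f_beat = |707.6412 − 715.1| = 7.46 Hz.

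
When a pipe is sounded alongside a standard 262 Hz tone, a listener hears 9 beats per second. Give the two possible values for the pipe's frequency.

253 Hz or 271 Hz

|f − 262| = 9, so f = 262 ± 9.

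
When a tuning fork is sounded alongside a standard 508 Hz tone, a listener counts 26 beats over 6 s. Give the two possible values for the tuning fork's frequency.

Beat frequency = 26/6 = 4.3333 Hz.
|f − 508| = 4.3333, so f = 508 ± 4.3333.

503.6667 Hz or 512.3333 Hz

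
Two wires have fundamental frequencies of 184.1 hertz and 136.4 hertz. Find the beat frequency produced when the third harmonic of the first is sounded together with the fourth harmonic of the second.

Third harmonic of the first: 3·184.1 = 552.3 Hz.
Fourth harmonic of the second: 4·136.4 = 545.6 Hz.
f_beat = |552.3 − 545.6| = 6.7 Hz.

6.7 Hz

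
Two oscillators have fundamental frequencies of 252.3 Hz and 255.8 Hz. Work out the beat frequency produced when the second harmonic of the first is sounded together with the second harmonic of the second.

Second harmonic of the first: 2·252.3 = 504.6 Hz.
Second harmonic of the second: 2·255.8 = 511.6 Hz.
f_beat = |504.6 − 511.6| = 7.0 Hz.

7.0 Hz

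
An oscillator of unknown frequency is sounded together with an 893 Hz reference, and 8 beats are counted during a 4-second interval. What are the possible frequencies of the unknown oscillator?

891 Hz or 895 Hz

Beat frequency = 8/4 = 2 Hz.
|f − 893| = 2, so f = 893 ± 2.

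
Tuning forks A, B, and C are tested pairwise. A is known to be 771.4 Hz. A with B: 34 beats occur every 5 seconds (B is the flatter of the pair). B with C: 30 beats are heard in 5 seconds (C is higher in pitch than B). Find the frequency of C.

770.6 Hz

A–B: Beat frequency = 34/5 = 6.8 Hz.
B is below A, so f_B = 771.4 − 6.8 = 764.6 Hz.
B–C: Beat frequency = 30/5 = 6 Hz.
C is above B, so f_C = 764.6 + 6 = 770.6 Hz.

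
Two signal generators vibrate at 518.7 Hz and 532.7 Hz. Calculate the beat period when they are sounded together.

f_beat = |518.7 − 532.7| = 14 Hz.
Beat period T = 1 / f_beat = 1 / 14 s.

0.071 s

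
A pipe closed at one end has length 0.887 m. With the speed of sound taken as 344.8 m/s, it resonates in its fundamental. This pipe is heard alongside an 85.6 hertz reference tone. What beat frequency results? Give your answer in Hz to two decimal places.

11.58 Hz

Closed pipe (odd harmonics): f_n = n·v/(4L) = 1·344.8/(4·0.887) = 97.1815 Hz.
f_beat = |97.1815 − 85.6| = 11.58 Hz.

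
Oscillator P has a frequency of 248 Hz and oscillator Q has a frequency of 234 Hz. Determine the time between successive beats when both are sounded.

0.071 s

f_beat = |248 − 234| = 14 Hz.
Beat period T = 1 / f_beat = 1 / 14 s.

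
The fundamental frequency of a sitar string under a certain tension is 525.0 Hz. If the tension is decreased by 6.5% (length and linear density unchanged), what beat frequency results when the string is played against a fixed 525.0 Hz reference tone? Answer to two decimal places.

17.35 Hz

For a string, f ∝ √T, so the new frequency is 525.0·√0.935 = 507.6508 Hz.
f_beat = |507.6508 − 525.0| = 17.35 Hz.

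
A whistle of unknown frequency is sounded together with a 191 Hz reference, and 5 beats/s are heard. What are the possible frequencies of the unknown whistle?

|f − 191| = 5, so f = 191 ± 5.

186 Hz or 196 Hz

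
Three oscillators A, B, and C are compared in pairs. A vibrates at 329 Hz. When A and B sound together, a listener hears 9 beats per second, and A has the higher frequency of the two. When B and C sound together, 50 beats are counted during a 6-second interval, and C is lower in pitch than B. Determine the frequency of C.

B is below A, so f_B = 329 − 9 = 320 Hz.
B–C: Beat frequency = 50/6 = 8.3333 Hz.
C is below B, so f_C = 320 − 8.3333 = 311.6667 Hz.

311.6667 Hz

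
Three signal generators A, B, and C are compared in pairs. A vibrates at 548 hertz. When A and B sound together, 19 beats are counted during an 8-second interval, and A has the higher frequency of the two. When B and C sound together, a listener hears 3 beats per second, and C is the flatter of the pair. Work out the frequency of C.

A–B: Beat frequency = 19/8 = 2.375 Hz.
B is below A, so f_B = 548 − 2.375 = 545.625 Hz.
C is below B, so f_C = 545.625 − 3 = 542.625 Hz.

542.625 Hz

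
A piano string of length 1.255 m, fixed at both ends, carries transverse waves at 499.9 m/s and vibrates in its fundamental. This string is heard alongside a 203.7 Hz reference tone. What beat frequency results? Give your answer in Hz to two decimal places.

For a string fixed at both ends, f_n = n·v/(2L) = 1·499.9/(2·1.255) = 199.1633 Hz.
f_beat = |199.1633 − 203.7| = 4.54 Hz.

4.54 Hz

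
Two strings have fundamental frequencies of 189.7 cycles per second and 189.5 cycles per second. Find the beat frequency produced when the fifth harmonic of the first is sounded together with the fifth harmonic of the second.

1.0 Hz

Fifth harmonic of the first: 5·189.7 = 948.5 Hz.
Fifth harmonic of the second: 5·189.5 = 947.5 Hz.
f_beat = |948.5 − 947.5| = 1.0 Hz.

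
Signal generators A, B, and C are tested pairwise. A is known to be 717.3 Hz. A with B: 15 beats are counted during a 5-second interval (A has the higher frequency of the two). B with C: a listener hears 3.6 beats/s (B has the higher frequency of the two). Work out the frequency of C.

710.7 Hz

A–B: Beat frequency = 15/5 = 3 Hz.
B is below A, so f_B = 717.3 − 3 = 714.3 Hz.
C is below B, so f_C = 714.3 − 3.6 = 710.7 Hz.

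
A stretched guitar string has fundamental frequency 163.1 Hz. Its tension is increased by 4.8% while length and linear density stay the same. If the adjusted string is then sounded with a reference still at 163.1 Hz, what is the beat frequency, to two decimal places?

For a string, f ∝ √T, so the new frequency is 163.1·√1.048 = 166.9685 Hz.
f_beat = |166.9685 − 163.1| = 3.87 Hz.

3.87 Hz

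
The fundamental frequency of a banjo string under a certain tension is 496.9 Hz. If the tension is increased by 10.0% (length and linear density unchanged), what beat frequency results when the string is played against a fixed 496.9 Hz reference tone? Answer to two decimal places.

For a string, f ∝ √T, so the new frequency is 496.9·√1.100 = 521.1531 Hz.
f_beat = |521.1531 − 496.9| = 24.25 Hz.

24.25 Hz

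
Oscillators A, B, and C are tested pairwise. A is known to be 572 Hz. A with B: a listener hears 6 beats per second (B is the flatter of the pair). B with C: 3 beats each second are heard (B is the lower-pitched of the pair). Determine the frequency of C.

B is below A, so f_B = 572 − 6 = 566 Hz.
C is above B, so f_C = 566 + 3 = 569 Hz.

569 Hz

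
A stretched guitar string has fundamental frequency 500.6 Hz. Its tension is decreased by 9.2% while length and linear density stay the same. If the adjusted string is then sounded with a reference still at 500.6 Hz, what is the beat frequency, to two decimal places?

23.58 Hz

For a string, f ∝ √T, so the new frequency is 500.6·√0.908 = 477.0169 Hz.
f_beat = |477.0169 − 500.6| = 23.58 Hz.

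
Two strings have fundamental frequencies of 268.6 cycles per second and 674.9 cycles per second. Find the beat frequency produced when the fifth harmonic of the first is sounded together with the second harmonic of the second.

Fifth harmonic of the first: 5·268.6 = 1343.0 Hz.
Second harmonic of the second: 2·674.9 = 1349.8 Hz.
f_beat = |1343.0 − 1349.8| = 6.8 Hz.

6.8 Hz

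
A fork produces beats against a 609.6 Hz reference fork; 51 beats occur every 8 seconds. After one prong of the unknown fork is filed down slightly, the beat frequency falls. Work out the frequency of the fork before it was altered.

Beat frequency = 51/8 = 6.375 Hz.
|f − 609.6| = 6.375, so the fork was at either 603.225 Hz or 615.975 Hz.
Filing a prong removes mass and raises the fork's frequency; the adjustment raises the fork's frequency.
The beat rate fell, so the adjustment moved the fork toward 609.6 Hz — it must have started below the reference.

603.225 Hz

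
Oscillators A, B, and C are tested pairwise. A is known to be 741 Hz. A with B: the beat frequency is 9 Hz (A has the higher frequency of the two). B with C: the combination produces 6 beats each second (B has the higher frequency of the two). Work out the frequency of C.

B is below A, so f_B = 741 − 9 = 732 Hz.
C is below B, so f_C = 732 − 6 = 726 Hz.

726 Hz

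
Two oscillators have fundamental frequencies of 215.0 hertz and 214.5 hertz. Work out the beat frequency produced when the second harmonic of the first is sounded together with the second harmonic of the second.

Second harmonic of the first: 2·215.0 = 430.0 Hz.
Second harmonic of the second: 2·214.5 = 429.0 Hz.
f_beat = |430.0 − 429.0| = 1.0 Hz.

1.0 Hz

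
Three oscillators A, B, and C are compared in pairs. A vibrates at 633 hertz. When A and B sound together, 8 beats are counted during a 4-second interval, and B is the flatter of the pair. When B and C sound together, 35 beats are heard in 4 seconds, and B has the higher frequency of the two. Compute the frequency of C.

A–B: Beat frequency = 8/4 = 2 Hz.
B is below A, so f_B = 633 − 2 = 631 Hz.
B–C: Beat frequency = 35/4 = 8.75 Hz.
C is below B, so f_C = 631 − 8.75 = 622.25 Hz.

622.25 Hz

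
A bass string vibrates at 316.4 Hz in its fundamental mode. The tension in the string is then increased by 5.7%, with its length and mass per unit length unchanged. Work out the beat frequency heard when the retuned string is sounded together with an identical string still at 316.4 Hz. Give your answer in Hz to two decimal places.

For a string, f ∝ √T, so the new frequency is 316.4·√1.057 = 325.2924 Hz.
f_beat = |325.2924 − 316.4| = 8.89 Hz.

8.89 Hz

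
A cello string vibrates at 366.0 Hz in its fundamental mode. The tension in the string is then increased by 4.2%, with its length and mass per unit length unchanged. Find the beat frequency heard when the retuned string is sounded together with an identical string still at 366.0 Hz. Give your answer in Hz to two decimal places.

7.61 Hz

For a string, f ∝ √T, so the new frequency is 366.0·√1.042 = 373.6069 Hz.
f_beat = |373.6069 − 366.0| = 7.61 Hz.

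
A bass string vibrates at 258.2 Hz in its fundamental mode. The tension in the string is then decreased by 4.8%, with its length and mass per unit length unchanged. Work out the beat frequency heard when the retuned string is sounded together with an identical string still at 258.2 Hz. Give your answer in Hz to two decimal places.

6.27 Hz

For a string, f ∝ √T, so the new frequency is 258.2·√0.952 = 251.9270 Hz.
f_beat = |251.9270 − 258.2| = 6.27 Hz.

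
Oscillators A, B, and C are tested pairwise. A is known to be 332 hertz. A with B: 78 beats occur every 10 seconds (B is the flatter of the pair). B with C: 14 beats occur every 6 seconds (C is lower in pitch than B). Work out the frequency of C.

A–B: Beat frequency = 78/10 = 7.8 Hz.
B is below A, so f_B = 332 − 7.8 = 324.2 Hz.
B–C: Beat frequency = 14/6 = 2.3333 Hz.
C is below B, so f_C = 324.2 − 2.3333 = 321.8667 Hz.

321.8667 Hz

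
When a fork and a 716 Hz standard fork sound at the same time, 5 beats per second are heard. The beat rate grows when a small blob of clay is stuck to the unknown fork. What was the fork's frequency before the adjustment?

|f − 716| = 5, so the fork was at either 711 Hz or 721 Hz.
Adding mass to a fork lowers its frequency; the adjustment lowers the fork's frequency.
The beat rate rose, so the adjustment moved the fork further from 716 Hz — it was already below the reference.

711 Hz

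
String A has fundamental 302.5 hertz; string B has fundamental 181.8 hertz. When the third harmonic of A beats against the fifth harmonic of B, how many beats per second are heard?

Third harmonic of the first: 3·302.5 = 907.5 Hz.
Fifth harmonic of the second: 5·181.8 = 909.0 Hz.
f_beat = |907.5 − 909.0| = 1.5 Hz.

1.5 Hz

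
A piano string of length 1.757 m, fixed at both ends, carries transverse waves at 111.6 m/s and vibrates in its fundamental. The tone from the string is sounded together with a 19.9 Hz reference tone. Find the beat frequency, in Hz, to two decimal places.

For a string fixed at both ends, f_n = n·v/(2L) = 1·111.6/(2·1.757) = 31.7587 Hz.
f_beat = |31.7587 − 19.9| = 11.86 Hz.

11.86 Hz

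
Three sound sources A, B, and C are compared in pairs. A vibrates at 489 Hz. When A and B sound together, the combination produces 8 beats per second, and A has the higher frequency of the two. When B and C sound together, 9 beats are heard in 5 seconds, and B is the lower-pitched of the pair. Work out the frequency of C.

482.8 Hz

B is below A, so f_B = 489 − 8 = 481 Hz.
B–C: Beat frequency = 9/5 = 1.8 Hz.
C is above B, so f_C = 481 + 1.8 = 482.8 Hz.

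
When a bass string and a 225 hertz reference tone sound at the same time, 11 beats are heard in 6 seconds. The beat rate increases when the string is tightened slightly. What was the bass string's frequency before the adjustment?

Beat frequency = 11/6 = 1.8333 Hz.
|f − 225| = 1.8333, so the bass string was at either 223.1667 Hz or 226.8333 Hz.
Increasing tension raises a string's frequency; the adjustment raises the bass string's frequency.
The beat rate rose, so the adjustment moved the bass string further from 225 Hz — it was already above the reference.

226.8333 Hz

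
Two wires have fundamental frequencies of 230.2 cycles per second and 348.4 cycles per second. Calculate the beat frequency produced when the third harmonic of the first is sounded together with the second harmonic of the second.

6.2 Hz

Third harmonic of the first: 3·230.2 = 690.6 Hz.
Second harmonic of the second: 2·348.4 = 696.8 Hz.
f_beat = |690.6 − 696.8| = 6.2 Hz.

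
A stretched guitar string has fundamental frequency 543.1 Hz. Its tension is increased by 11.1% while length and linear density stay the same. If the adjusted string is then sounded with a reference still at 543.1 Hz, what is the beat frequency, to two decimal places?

For a string, f ∝ √T, so the new frequency is 543.1·√1.111 = 572.4490 Hz.
f_beat = |572.4490 − 543.1| = 29.35 Hz.

29.35 Hz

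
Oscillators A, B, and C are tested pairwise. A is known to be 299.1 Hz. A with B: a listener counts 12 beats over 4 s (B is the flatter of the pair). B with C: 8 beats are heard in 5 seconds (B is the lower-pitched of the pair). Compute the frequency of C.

297.7 Hz

A–B: Beat frequency = 12/4 = 3 Hz.
B is below A, so f_B = 299.1 − 3 = 296.1 Hz.
B–C: Beat frequency = 8/5 = 1.6 Hz.
C is above B, so f_C = 296.1 + 1.6 = 297.7 Hz.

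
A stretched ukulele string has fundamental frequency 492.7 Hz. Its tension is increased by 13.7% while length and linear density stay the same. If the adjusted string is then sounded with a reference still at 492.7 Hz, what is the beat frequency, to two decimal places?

32.67 Hz

For a string, f ∝ √T, so the new frequency is 492.7·√1.137 = 525.3670 Hz.
f_beat = |525.3670 − 492.7| = 32.67 Hz.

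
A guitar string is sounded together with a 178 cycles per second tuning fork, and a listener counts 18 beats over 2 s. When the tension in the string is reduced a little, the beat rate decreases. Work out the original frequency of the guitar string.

187 Hz

Beat frequency = 18/2 = 9 Hz.
|f − 178| = 9, so the guitar string was at either 169 Hz or 187 Hz.
Lower tension means lower frequency; the adjustment lowers the guitar string's frequency.
The beat rate fell, so the adjustment moved the guitar string toward 178 Hz — it must have started above the reference.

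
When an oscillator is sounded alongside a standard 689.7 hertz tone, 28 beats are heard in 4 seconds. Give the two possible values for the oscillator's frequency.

Beat frequency = 28/4 = 7 Hz.
|f − 689.7| = 7, so f = 689.7 ± 7.

682.7 Hz or 696.7 Hz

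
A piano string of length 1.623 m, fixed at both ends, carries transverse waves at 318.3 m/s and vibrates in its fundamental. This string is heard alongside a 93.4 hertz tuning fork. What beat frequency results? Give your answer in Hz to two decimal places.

4.66 Hz

For a string fixed at both ends, f_n = n·v/(2L) = 1·318.3/(2·1.623) = 98.0591 Hz.
f_beat = |98.0591 − 93.4| = 4.66 Hz.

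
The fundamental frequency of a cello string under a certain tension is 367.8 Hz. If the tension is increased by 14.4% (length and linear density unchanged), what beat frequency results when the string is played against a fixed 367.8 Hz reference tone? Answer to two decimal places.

25.59 Hz

For a string, f ∝ √T, so the new frequency is 367.8·√1.144 = 393.3913 Hz.
f_beat = |393.3913 − 367.8| = 25.59 Hz.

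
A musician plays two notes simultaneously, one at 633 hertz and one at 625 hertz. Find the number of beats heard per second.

The beat frequency equals the magnitude of the frequency difference.
|633 − 625| = 8 Hz.

8 Hz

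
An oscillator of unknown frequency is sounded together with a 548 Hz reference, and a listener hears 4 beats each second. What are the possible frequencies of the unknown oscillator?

544 Hz or 552 Hz

|f − 548| = 4, so f = 548 ± 4.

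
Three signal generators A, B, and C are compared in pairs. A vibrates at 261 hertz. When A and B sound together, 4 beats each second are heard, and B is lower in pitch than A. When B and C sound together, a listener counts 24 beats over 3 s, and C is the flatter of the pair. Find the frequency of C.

B is below A, so f_B = 261 − 4 = 257 Hz.
B–C: Beat frequency = 24/3 = 8 Hz.
C is below B, so f_C = 257 − 8 = 249 Hz.

249 Hz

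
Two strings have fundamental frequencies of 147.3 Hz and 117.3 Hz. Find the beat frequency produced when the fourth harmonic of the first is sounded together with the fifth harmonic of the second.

Fourth harmonic of the first: 4·147.3 = 589.2 Hz.
Fifth harmonic of the second: 5·117.3 = 586.5 Hz.
f_beat = |589.2 − 586.5| = 2.7 Hz.

2.7 Hz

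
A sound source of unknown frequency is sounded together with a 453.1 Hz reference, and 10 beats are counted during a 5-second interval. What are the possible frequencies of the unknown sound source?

Beat frequency = 10/5 = 2 Hz.
|f − 453.1| = 2, so f = 453.1 ± 2.

451.1 Hz or 455.1 Hz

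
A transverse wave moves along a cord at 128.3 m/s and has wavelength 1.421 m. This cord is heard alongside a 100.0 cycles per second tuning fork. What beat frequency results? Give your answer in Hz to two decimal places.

Source frequency f = v/λ = 128.3/1.421 = 90.2885 Hz.
f_beat = |90.2885 − 100.0| = 9.71 Hz.

9.71 Hz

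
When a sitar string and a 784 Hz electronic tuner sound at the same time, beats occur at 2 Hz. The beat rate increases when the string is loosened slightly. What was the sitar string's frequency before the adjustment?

|f − 784| = 2, so the sitar string was at either 782 Hz or 786 Hz.
Reducing tension lowers a string's frequency; the adjustment lowers the sitar string's frequency.
The beat rate rose, so the adjustment moved the sitar string further from 784 Hz — it was already below the reference.

782 Hz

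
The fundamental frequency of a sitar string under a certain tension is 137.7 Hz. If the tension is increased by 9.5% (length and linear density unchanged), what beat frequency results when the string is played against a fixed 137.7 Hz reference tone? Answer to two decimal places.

For a string, f ∝ √T, so the new frequency is 137.7·√1.095 = 144.0924 Hz.
f_beat = |144.0924 − 137.7| = 6.39 Hz.

6.39 Hz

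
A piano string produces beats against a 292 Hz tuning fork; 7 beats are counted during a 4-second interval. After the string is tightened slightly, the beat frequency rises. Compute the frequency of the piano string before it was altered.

293.75 Hz

Beat frequency = 7/4 = 1.75 Hz.
|f − 292| = 1.75, so the piano string was at either 290.25 Hz or 293.75 Hz.
Increasing tension raises a string's frequency; the adjustment raises the piano string's frequency.
The beat rate rose, so the adjustment moved the piano string further from 292 Hz — it was already above the reference.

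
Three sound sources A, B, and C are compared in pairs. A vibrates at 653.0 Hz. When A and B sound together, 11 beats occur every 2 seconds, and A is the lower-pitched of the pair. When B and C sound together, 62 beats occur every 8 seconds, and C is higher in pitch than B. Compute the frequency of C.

666.25 Hz

A–B: Beat frequency = 11/2 = 5.5 Hz.
B is above A, so f_B = 653.0 + 5.5 = 658.5 Hz.
B–C: Beat frequency = 62/8 = 7.75 Hz.
C is above B, so f_C = 658.5 + 7.75 = 666.25 Hz.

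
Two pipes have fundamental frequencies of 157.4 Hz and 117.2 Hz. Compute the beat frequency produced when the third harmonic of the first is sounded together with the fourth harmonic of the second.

3.4 Hz

Third harmonic of the first: 3·157.4 = 472.2 Hz.
Fourth harmonic of the second: 4·117.2 = 468.8 Hz.
f_beat = |472.2 − 468.8| = 3.4 Hz.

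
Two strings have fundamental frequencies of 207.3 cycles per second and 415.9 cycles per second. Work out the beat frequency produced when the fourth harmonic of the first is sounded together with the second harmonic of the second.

2.6 Hz

Fourth harmonic of the first: 4·207.3 = 829.2 Hz.
Second harmonic of the second: 2·415.9 = 831.8 Hz.
f_beat = |829.2 − 831.8| = 2.6 Hz.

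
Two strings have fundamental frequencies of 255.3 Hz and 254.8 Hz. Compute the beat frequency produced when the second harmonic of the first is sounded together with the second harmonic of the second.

Second harmonic of the first: 2·255.3 = 510.6 Hz.
Second harmonic of the second: 2·254.8 = 509.6 Hz.
f_beat = |510.6 − 509.6| = 1.0 Hz.

1.0 Hz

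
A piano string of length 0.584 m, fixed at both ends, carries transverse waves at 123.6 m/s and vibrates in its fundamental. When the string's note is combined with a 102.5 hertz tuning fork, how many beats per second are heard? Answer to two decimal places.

For a string fixed at both ends, f_n = n·v/(2L) = 1·123.6/(2·0.584) = 105.8219 Hz.
f_beat = |105.8219 − 102.5| = 3.32 Hz.

3.32 Hz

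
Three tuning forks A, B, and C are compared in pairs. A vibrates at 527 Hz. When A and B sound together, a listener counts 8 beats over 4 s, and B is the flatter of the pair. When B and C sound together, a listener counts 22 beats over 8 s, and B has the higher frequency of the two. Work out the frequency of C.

522.25 Hz

A–B: Beat frequency = 8/4 = 2 Hz.
B is below A, so f_B = 527 − 2 = 525 Hz.
B–C: Beat frequency = 22/8 = 2.75 Hz.
C is below B, so f_C = 525 − 2.75 = 522.25 Hz.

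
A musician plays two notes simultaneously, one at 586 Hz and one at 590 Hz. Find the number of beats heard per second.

f_beat = |f₁ − f₂|.
|586 − 590| = 4 Hz.

4 Hz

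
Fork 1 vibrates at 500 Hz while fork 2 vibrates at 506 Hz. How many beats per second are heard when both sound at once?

The beat frequency equals the magnitude of the frequency difference.
|500 − 506| = 6 Hz.

6 Hz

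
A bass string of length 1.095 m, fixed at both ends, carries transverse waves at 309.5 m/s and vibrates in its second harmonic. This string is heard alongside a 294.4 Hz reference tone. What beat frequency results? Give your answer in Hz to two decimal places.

11.75 Hz

For a string fixed at both ends, f_n = n·v/(2L) = 2·309.5/(2·1.095) = 282.6484 Hz.
f_beat = |282.6484 − 294.4| = 11.75 Hz.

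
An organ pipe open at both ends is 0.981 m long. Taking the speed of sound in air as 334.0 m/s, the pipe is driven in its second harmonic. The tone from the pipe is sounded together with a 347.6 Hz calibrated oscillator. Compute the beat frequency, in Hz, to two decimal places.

7.13 Hz

Open pipe: f_n = n·v/(2L) = 2·334.0/(2·0.981) = 340.4689 Hz.
f_beat = |340.4689 − 347.6| = 7.13 Hz.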